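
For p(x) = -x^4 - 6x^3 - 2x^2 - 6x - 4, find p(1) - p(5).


p(1) = -19
p(5) = -1459
p(1) - p(5) = -19 + 1459 = 1440


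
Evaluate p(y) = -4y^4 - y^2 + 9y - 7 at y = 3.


Using direct substitution:
  -4 * (3)^4 = -324
  0 * (3)^3 = 0
  -1 * (3)^2 = -9
  9 * (3)^1 = 27
  constant: -7
Sum = -324 + 0 - 9 + 27 - 7 = -313


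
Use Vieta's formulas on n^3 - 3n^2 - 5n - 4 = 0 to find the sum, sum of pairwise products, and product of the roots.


Monic cubic n^3+bn^2+cn+d=0: sum=-b, pairwise sum=c, product=-d.
b=-3, c=-5, d=-4
r1+r2+r3 = 3
r1r2+r1r3+r2r3 = -5
r1r2r3 = 4


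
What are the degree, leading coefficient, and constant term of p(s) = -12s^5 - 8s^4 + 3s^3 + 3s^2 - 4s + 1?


Highest power of s is 5, with coefficient -12. Constant term is 1.
Degree = 5, leading coefficient = -12, constant term = 1


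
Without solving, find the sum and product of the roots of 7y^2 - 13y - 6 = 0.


For ay^2+by+c=0: sum = -b/a, product = c/a.
a=7, b=-13, c=-6
Sum = -(-13)/7 = 13/7
Product = (-6)/7 = -6/7


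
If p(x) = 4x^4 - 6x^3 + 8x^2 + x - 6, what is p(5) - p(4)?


p(5) = 1949
p(4) = 766
p(5) - p(4) = 1949 - 766 = 1183


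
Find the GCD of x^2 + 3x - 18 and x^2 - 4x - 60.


Factor each:
  x^2 + 3x - 18 = (x + 6)(x - 3)
  x^2 - 4x - 60 = (x + 6)(x - 10)
Common monic factor: x + 6


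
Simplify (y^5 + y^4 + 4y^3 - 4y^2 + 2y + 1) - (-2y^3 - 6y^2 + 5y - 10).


Distribute the minus sign:
  (y^5 + y^4 + 4y^3 - 4y^2 + 2y + 1)
- (-2y^3 - 6y^2 + 5y - 10)
Negate second polynomial: 2y^3 + 6y^2 - 5y + 10
Add: y^5 + y^4 + 6y^3 + 2y^2 - 3y + 11


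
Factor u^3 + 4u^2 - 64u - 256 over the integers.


Try integer roots (divisors of -256). u=8: p(8)=0.
Divide out (u - 8): quotient is u^2 + 12u + 32.
Factor the quadratic: (u + 8)(u + 4)
Result: (u - 8)(u + 8)(u + 4)


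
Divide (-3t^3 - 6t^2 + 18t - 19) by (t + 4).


(-3t^3 - 6t^2 + 18t - 19) / (t + 4)
Step 1: -3t^2 * (t + 4) = -3t^3 - 12t^2; subtract.
Step 2: 6t * (t + 4) = 6t^2 + 24t; subtract.
Step 3: -6 * (t + 4) = -6t - 24; subtract.
Quotient: -3t^2 + 6t - 6, Remainder: 5


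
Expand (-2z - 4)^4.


Expand (-2z - 4)^4 by repeated multiplication:
  (-2z - 4)^2 = 4z^2 + 16z + 16
  (-2z - 4)^3 = -8z^3 - 48z^2 - 96z - 64
= 16z^4 + 128z^3 + 384z^2 + 512z + 256


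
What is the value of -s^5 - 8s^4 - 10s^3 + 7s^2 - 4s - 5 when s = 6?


Using direct substitution:
  -1 * (6)^5 = -7776
  -8 * (6)^4 = -10368
  -10 * (6)^3 = -2160
  7 * (6)^2 = 252
  -4 * (6)^1 = -24
  constant: -5
Sum = -7776 - 10368 - 2160 + 252 - 24 - 5 = -20081


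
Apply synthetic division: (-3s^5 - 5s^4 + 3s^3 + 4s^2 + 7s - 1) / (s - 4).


Synthetic division with c = 4. Coefficients: -3, -5, 3, 4, 7, -1
Bring down -3.
  -3 * 4 = -12; -12 - 5 = -17
  -17 * 4 = -68; -68 + 3 = -65
  -65 * 4 = -260; -260 + 4 = -256
  -256 * 4 = -1024; -1024 + 7 = -1017
  -1017 * 4 = -4068; -4068 - 1 = -4069
Quotient: -3s^4 - 17s^3 - 65s^2 - 256s - 1017, Remainder: -4069


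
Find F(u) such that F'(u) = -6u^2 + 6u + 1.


Reverse power rule on each term:
  ∫ -6u^2 du = -2u^3
  ∫ 6u du = 3u^2
  ∫ 1 du = u
F(u) = -2u^3 + 3u^2 + u + C


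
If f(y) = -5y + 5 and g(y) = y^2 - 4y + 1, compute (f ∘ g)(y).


Substitute g(y) into f:
f(g(y)) = -5*(y^2 - 4y + 1) + 5
Expand and combine: -5y^2 + 20y


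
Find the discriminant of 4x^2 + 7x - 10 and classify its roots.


D = b^2 - 4ac = (7)^2 - 4(4)(-10) = 49 + 160 = 209
Since D > 0: two distinct irrational roots


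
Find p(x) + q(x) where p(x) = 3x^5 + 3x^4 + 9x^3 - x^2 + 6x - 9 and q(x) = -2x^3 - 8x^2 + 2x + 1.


Align terms by degree and add:
  3x^5 + 3x^4 + 9x^3 - x^2 + 6x - 9
  -2x^3 - 8x^2 + 2x + 1
= 3x^5 + 3x^4 + 7x^3 - 9x^2 + 8x - 8


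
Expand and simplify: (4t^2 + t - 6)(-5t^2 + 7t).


Distribute each term of the first polynomial:
  (4t^2)(-5t^2 + 7t) = -20t^4 + 28t^3
  (t)(-5t^2 + 7t) = -5t^3 + 7t^2
  (-6)(-5t^2 + 7t) = 30t^2 - 42t
Sum: -20t^4 + 23t^3 + 37t^2 - 42t


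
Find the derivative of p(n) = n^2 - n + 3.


Apply the power rule term by term:
  d/dn(n^2) = 2n
  d/dn(-n) = -1
  d/dn(3) = 0
p'(n) = 2n - 1


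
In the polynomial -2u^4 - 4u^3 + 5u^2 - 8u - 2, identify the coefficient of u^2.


Read off the coefficient of u^2: 5


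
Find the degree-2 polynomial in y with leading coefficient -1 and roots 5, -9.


p(y) = -(y - 5)(y + 9)
Expand: -y^2 - 4y + 45


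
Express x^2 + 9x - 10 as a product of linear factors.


Roots satisfy r1 + r2 = -b/a = -9 and r1*r2 = c/a = -10.
So r1 = 1, r2 = -10.
x^2 + 9x - 10 = (x - r1)(x - r2) = (x - 1)(x + 10)


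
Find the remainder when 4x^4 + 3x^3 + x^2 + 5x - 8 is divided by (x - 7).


By the Remainder Theorem, the remainder equals p(7):
  4*(7)^4 = 9604
  3*(7)^3 = 1029
  1*(7)^2 = 49
  5*(7)^1 = 35
  constant: -8
Sum: 9604 + 1029 + 49 + 35 - 8 = 10709


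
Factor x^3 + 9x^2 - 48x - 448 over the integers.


Try integer roots (divisors of -448). x=-8: p(-8)=0.
Divide out (x + 8): quotient is x^2 + x - 56.
Factor the quadratic: (x - 7)(x + 8)
Result: (x + 8)(x - 7)(x + 8)


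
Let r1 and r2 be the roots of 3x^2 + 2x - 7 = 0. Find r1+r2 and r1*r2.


For ax^2+bx+c=0: sum = -b/a, product = c/a.
a=3, b=2, c=-7
Sum = -(2)/3 = -2/3
Product = (-7)/3 = -7/3


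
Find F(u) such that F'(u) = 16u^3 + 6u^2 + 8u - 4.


Reverse power rule on each term:
  ∫ 16u^3 du = 4u^4
  ∫ 6u^2 du = 2u^3
  ∫ 8u du = 4u^2
  ∫ -4 du = -4u
F(u) = 4u^4 + 2u^3 + 4u^2 - 4u + C


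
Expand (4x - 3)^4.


Expand (4x - 3)^4 by repeated multiplication:
  (4x - 3)^2 = 16x^2 - 24x + 9
  (4x - 3)^3 = 64x^3 - 144x^2 + 108x - 27
= 256x^4 - 768x^3 + 864x^2 - 432x + 81


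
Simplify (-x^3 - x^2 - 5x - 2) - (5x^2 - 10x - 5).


Distribute the minus sign:
  (-x^3 - x^2 - 5x - 2)
- (5x^2 - 10x - 5)
Negate second polynomial: -5x^2 + 10x + 5
Add: -x^3 - 6x^2 + 5x + 3


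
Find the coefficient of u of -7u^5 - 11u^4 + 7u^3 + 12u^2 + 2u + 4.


Read off the coefficient of u: 2


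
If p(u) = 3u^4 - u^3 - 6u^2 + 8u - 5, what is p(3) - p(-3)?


p(3) = 181
p(-3) = 187
p(3) - p(-3) = 181 - 187 = -6


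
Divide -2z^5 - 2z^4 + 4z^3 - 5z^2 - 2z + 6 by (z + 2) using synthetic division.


Synthetic division with c = -2. Coefficients: -2, -2, 4, -5, -2, 6
Bring down -2.
  -2 * -2 = 4; 4 - 2 = 2
  2 * -2 = -4; -4 + 4 = 0
  0 * -2 = 0; 0 - 5 = -5
  -5 * -2 = 10; 10 - 2 = 8
  8 * -2 = -16; -16 + 6 = -10
Quotient: -2z^4 + 2z^3 - 5z + 8, Remainder: -10


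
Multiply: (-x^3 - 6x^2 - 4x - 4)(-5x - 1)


Distribute each term of the first polynomial:
  (-x^3)(-5x - 1) = 5x^4 + x^3
  (-6x^2)(-5x - 1) = 30x^3 + 6x^2
  (-4x)(-5x - 1) = 20x^2 + 4x
  (-4)(-5x - 1) = 20x + 4
Sum: 5x^4 + 31x^3 + 26x^2 + 24x + 4


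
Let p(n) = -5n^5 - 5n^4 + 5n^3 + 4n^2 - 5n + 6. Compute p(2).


Using direct substitution:
  -5 * (2)^5 = -160
  -5 * (2)^4 = -80
  5 * (2)^3 = 40
  4 * (2)^2 = 16
  -5 * (2)^1 = -10
  constant: 6
Sum = -160 - 80 + 40 + 16 - 10 + 6 = -188


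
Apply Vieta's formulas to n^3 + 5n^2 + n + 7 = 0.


Monic cubic n^3+bn^2+cn+d=0: sum=-b, pairwise sum=c, product=-d.
b=5, c=1, d=7
r1+r2+r3 = -5
r1r2+r1r3+r2r3 = 1
r1r2r3 = -7


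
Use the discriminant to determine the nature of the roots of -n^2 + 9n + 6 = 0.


D = b^2 - 4ac = (9)^2 - 4(-1)(6) = 81 + 24 = 105
Since D > 0: two distinct irrational roots


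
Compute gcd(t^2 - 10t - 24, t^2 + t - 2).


Factor each:
  t^2 - 10t - 24 = (t + 2)(t - 12)
  t^2 + t - 2 = (t + 2)(t - 1)
Common monic factor: t + 2


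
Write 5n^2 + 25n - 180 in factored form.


Roots satisfy r1 + r2 = -b/a = -5 and r1*r2 = c/a = -36.
So r1 = -9, r2 = 4.
5n^2 + 25n - 180 = 5(n - r1)(n - r2) = 5(n + 9)(n - 4)


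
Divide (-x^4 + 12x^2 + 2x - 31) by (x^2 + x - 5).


(-x^4 + 12x^2 + 2x - 31) / (x^2 + x - 5)
Step 1: -x^2 * (x^2 + x - 5) = -x^4 - x^3 + 5x^2; subtract.
Step 2: x * (x^2 + x - 5) = x^3 + x^2 - 5x; subtract.
Step 3: 6 * (x^2 + x - 5) = 6x^2 + 6x - 30; subtract.
Quotient: -x^2 + x + 6, Remainder: x - 1


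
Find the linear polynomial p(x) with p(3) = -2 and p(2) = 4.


p(x) = mx + b. Using p(3)=-2, p(2)=4:
m = (-2 - 4)/(3 - 2) = -6/1 = -6
b = -2 - m*(3) = -2 + 18 = 16
p(x) = -6x + 16


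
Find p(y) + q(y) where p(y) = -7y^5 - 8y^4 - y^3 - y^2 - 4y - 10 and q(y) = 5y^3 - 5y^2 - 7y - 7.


Align terms by degree and add:
  -7y^5 - 8y^4 - y^3 - y^2 - 4y - 10
+ 5y^3 - 5y^2 - 7y - 7
= -7y^5 - 8y^4 + 4y^3 - 6y^2 - 11y - 17


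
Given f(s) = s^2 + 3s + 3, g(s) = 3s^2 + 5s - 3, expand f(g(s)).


Substitute g(s) into f:
f(g(s)) = 1*(3s^2 + 5s - 3)^2 + 3*(3s^2 + 5s - 3) + 3
(3s^2 + 5s - 3)^2 = 9s^4 + 30s^3 + 7s^2 - 30s + 9
Expand and combine: 9s^4 + 30s^3 + 16s^2 - 15s + 3


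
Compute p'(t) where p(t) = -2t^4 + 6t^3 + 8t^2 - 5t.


Apply the power rule term by term:
  d/dt(-2t^4) = -8t^3
  d/dt(6t^3) = 18t^2
  d/dt(8t^2) = 16t
  d/dt(-5t) = -5
p'(t) = -8t^3 + 18t^2 + 16t - 5


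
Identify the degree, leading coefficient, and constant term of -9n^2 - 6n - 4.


Highest power of n is 2, with coefficient -9. Constant term is -4.
Degree = 2, leading coefficient = -9, constant term = -4


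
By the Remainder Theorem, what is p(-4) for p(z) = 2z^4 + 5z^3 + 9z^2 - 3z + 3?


By the Remainder Theorem, the remainder equals p(-4):
  2*(-4)^4 = 512
  5*(-4)^3 = -320
  9*(-4)^2 = 144
  -3*(-4)^1 = 12
  constant: 3
Sum: 512 - 320 + 144 + 12 + 3 = 351


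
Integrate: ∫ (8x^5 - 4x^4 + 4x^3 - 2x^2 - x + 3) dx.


Reverse power rule on each term:
  ∫ 8x^5 dx = (4/3)x^6
  ∫ -4x^4 dx = -(4/5)x^5
  ∫ 4x^3 dx = x^4
  ∫ -2x^2 dx = -(2/3)x^3
  ∫ -x dx = -(1/2)x^2
  ∫ 3 dx = 3x
F(x) = (4/3)x^6 - (4/5)x^5 + x^4 - (2/3)x^3 - (1/2)x^2 + 3x + C


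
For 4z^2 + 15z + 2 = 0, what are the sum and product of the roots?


For az^2+bz+c=0: sum = -b/a, product = c/a.
a=4, b=15, c=2
Sum = -(15)/4 = -15/4
Product = (2)/4 = 1/2


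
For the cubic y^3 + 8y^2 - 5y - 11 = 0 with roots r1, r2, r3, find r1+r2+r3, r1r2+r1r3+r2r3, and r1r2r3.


Monic cubic y^3+by^2+cy+d=0: sum=-b, pairwise sum=c, product=-d.
b=8, c=-5, d=-11
r1+r2+r3 = -8
r1r2+r1r3+r2r3 = -5
r1r2r3 = 11


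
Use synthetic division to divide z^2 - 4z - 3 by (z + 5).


Synthetic division with c = -5. Coefficients: 1, -4, -3
Bring down 1.
  1 * -5 = -5; -5 - 4 = -9
  -9 * -5 = 45; 45 - 3 = 42
Quotient: z - 9, Remainder: 42


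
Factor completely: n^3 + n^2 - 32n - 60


Try integer roots (divisors of -60). n=-2: p(-2)=0.
Divide out (n + 2): quotient is n^2 - n - 30.
Factor the quadratic: (n - 6)(n + 5)
Result: (n + 2)(n - 6)(n + 5)


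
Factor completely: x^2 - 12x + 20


Roots satisfy r1 + r2 = -b/a = 12 and r1*r2 = c/a = 20.
So r1 = 2, r2 = 10.
x^2 - 12x + 20 = (x - r1)(x - r2) = (x - 2)(x - 10)


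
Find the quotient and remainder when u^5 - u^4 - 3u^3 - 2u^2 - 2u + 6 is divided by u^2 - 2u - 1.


(u^5 - u^4 - 3u^3 - 2u^2 - 2u + 6) / (u^2 - 2u - 1)
Step 1: u^3 * (u^2 - 2u - 1) = u^5 - 2u^4 - u^3; subtract.
Step 2: u^2 * (u^2 - 2u - 1) = u^4 - 2u^3 - u^2; subtract.
Step 3: 0 * (u^2 - 2u - 1) = 0; subtract.
Step 4: -1 * (u^2 - 2u - 1) = -u^2 + 2u + 1; subtract.
Quotient: u^3 + u^2 - 1, Remainder: -4u + 5


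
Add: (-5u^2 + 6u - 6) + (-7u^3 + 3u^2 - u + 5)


Align terms by degree and add:
  -5u^2 + 6u - 6
  -7u^3 + 3u^2 - u + 5
= -7u^3 - 2u^2 + 5u - 1


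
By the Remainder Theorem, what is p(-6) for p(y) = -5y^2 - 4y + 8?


By the Remainder Theorem, the remainder equals p(-6):
  -5*(-6)^2 = -180
  -4*(-6)^1 = 24
  constant: 8
Sum: -180 + 24 + 8 = -148


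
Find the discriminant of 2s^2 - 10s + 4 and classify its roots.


D = b^2 - 4ac = (-10)^2 - 4(2)(4) = 100 - 32 = 68
Since D > 0: two distinct irrational roots


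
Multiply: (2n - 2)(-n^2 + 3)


Distribute each term of the first polynomial:
  (2n)(-n^2 + 3) = -2n^3 + 6n
  (-2)(-n^2 + 3) = 2n^2 - 6
Sum: -2n^3 + 2n^2 + 6n - 6


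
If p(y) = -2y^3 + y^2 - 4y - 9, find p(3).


Using direct substitution:
  -2 * (3)^3 = -54
  1 * (3)^2 = 9
  -4 * (3)^1 = -12
  constant: -9
Sum = -54 + 9 - 12 - 9 = -66


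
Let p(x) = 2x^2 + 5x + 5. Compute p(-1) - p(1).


p(-1) = 2
p(1) = 12
p(-1) - p(1) = 2 - 12 = -10


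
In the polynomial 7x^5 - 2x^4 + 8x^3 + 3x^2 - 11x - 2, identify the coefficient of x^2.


Read off the coefficient of x^2: 3


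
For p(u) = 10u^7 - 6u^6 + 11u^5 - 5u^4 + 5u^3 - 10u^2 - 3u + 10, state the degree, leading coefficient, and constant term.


Highest power of u is 7, with coefficient 10. Constant term is 10.
Degree = 7, leading coefficient = 10, constant term = 10


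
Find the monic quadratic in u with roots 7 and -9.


p(u) = (u - 7)(u + 9)
Expand: u^2 + 2u - 63


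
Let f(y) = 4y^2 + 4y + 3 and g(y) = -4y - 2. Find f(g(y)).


Substitute g(y) into f:
f(g(y)) = 4*(-4y - 2)^2 + 4*(-4y - 2) + 3
(-4y - 2)^2 = 16y^2 + 16y + 4
Expand and combine: 64y^2 + 48y + 11


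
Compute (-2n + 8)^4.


Expand (-2n + 8)^4 by repeated multiplication:
  (-2n + 8)^2 = 4n^2 - 32n + 64
  (-2n + 8)^3 = -8n^3 + 96n^2 - 384n + 512
= 16n^4 - 256n^3 + 1536n^2 - 4096n + 4096


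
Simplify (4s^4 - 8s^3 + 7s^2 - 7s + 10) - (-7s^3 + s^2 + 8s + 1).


Distribute the minus sign:
  (4s^4 - 8s^3 + 7s^2 - 7s + 10)
- (-7s^3 + s^2 + 8s + 1)
Negate second polynomial: 7s^3 - s^2 - 8s - 1
Add: 4s^4 - s^3 + 6s^2 - 15s + 9


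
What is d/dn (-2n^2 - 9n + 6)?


Apply the power rule term by term:
  d/dn(-2n^2) = -4n
  d/dn(-9n) = -9
  d/dn(6) = 0
p'(n) = -4n - 9


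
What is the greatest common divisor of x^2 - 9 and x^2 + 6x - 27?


Factor each:
  x^2 - 9 = (x - 3)(x + 3)
  x^2 + 6x - 27 = (x - 3)(x + 9)
Common monic factor: x - 3


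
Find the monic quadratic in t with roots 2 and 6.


p(t) = (t - 2)(t - 6)
Expand: t^2 - 8t + 12


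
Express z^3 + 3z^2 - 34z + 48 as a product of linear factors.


Try integer roots (divisors of 48). z=3: p(3)=0.
Divide out (z - 3): quotient is z^2 + 6z - 16.
Factor the quadratic: (z - 2)(z + 8)
Result: (z - 3)(z - 2)(z + 8)


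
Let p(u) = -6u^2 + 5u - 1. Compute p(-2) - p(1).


p(-2) = -35
p(1) = -2
p(-2) - p(1) = -35 + 2 = -33


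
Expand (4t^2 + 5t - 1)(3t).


Distribute each term of the first polynomial:
  (4t^2)(3t) = 12t^3
  (5t)(3t) = 15t^2
  (-1)(3t) = -3t
Sum: 12t^3 + 15t^2 - 3t


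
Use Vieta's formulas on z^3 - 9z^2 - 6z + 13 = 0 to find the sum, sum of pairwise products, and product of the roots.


Monic cubic z^3+bz^2+cz+d=0: sum=-b, pairwise sum=c, product=-d.
b=-9, c=-6, d=13
r1+r2+r3 = 9
r1r2+r1r3+r2r3 = -6
r1r2r3 = -13


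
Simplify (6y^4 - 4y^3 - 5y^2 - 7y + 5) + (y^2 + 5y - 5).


Align terms by degree and add:
  6y^4 - 4y^3 - 5y^2 - 7y + 5
+ y^2 + 5y - 5
= 6y^4 - 4y^3 - 4y^2 - 2y


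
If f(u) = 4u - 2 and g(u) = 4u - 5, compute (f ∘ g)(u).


Substitute g(u) into f:
f(g(u)) = 4*(4u - 5) + (-2)
Expand and combine: 16u - 22


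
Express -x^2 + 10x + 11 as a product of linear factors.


Roots satisfy r1 + r2 = -b/a = 10 and r1*r2 = c/a = -11.
So r1 = 11, r2 = -1.
-x^2 + 10x + 11 = -(x - r1)(x - r2) = -(x - 11)(x + 1)


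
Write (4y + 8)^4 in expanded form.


Expand (4y + 8)^4 by repeated multiplication:
  (4y + 8)^2 = 16y^2 + 64y + 64
  (4y + 8)^3 = 64y^3 + 384y^2 + 768y + 512
= 256y^4 + 2048y^3 + 6144y^2 + 8192y + 4096


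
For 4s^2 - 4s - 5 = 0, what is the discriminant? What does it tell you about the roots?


D = b^2 - 4ac = (-4)^2 - 4(4)(-5) = 16 + 80 = 96
Since D > 0: two distinct irrational roots


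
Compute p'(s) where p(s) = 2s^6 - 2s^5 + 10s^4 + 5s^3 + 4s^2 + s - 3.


Apply the power rule term by term:
  d/ds(2s^6) = 12s^5
  d/ds(-2s^5) = -10s^4
  d/ds(10s^4) = 40s^3
  d/ds(5s^3) = 15s^2
  d/ds(4s^2) = 8s
  d/ds(s) = 1
  d/ds(-3) = 0
p'(s) = 12s^5 - 10s^4 + 40s^3 + 15s^2 + 8s + 1


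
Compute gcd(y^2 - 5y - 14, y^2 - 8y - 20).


Factor each:
  y^2 - 5y - 14 = (y + 2)(y - 7)
  y^2 - 8y - 20 = (y + 2)(y - 10)
Common monic factor: y + 2


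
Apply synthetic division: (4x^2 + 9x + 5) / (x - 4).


Synthetic division with c = 4. Coefficients: 4, 9, 5
Bring down 4.
  4 * 4 = 16; 16 + 9 = 25
  25 * 4 = 100; 100 + 5 = 105
Quotient: 4x + 25, Remainder: 105


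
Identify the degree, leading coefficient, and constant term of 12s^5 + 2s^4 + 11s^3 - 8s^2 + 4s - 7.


Highest power of s is 5, with coefficient 12. Constant term is -7.
Degree = 5, leading coefficient = 12, constant term = -7


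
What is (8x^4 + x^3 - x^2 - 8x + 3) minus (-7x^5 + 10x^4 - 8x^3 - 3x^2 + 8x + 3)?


Distribute the minus sign:
  (8x^4 + x^3 - x^2 - 8x + 3)
- (-7x^5 + 10x^4 - 8x^3 - 3x^2 + 8x + 3)
Negate second polynomial: 7x^5 - 10x^4 + 8x^3 + 3x^2 - 8x - 3
Add: 7x^5 - 2x^4 + 9x^3 + 2x^2 - 16x


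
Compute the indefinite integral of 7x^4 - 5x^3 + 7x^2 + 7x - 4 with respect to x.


Reverse power rule on each term:
  ∫ 7x^4 dx = (7/5)x^5
  ∫ -5x^3 dx = -(5/4)x^4
  ∫ 7x^2 dx = (7/3)x^3
  ∫ 7x dx = (7/2)x^2
  ∫ -4 dx = -4x
F(x) = (7/5)x^5 - (5/4)x^4 + (7/3)x^3 + (7/2)x^2 - 4x + C


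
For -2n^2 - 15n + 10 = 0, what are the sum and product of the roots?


For an^2+bn+c=0: sum = -b/a, product = c/a.
a=-2, b=-15, c=10
Sum = -(-15)/-2 = -15/2
Product = (10)/-2 = -5


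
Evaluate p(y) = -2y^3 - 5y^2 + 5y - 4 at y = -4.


Using direct substitution:
  -2 * (-4)^3 = 128
  -5 * (-4)^2 = -80
  5 * (-4)^1 = -20
  constant: -4
Sum = 128 - 80 - 20 - 4 = 24


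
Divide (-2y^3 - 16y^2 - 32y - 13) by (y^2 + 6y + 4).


(-2y^3 - 16y^2 - 32y - 13) / (y^2 + 6y + 4)
Step 1: -2y * (y^2 + 6y + 4) = -2y^3 - 12y^2 - 8y; subtract.
Step 2: -4 * (y^2 + 6y + 4) = -4y^2 - 24y - 16; subtract.
Quotient: -2y - 4, Remainder: 3


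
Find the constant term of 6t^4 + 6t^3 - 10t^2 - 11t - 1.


Read off the constant term: -1


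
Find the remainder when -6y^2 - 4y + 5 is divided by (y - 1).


By the Remainder Theorem, the remainder equals p(1):
  -6*(1)^2 = -6
  -4*(1)^1 = -4
  constant: 5
Sum: -6 - 4 + 5 = -5


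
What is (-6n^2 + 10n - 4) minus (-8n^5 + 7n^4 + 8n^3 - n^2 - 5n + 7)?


Distribute the minus sign:
  (-6n^2 + 10n - 4)
- (-8n^5 + 7n^4 + 8n^3 - n^2 - 5n + 7)
Negate second polynomial: 8n^5 - 7n^4 - 8n^3 + n^2 + 5n - 7
Add: 8n^5 - 7n^4 - 8n^3 - 5n^2 + 15n - 11


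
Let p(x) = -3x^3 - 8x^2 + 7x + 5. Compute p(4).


Using direct substitution:
  -3 * (4)^3 = -192
  -8 * (4)^2 = -128
  7 * (4)^1 = 28
  constant: 5
Sum = -192 - 128 + 28 + 5 = -287


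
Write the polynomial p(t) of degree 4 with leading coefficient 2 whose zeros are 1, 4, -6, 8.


p(t) = 2(t - 1)(t - 4)(t + 6)(t - 8)
Expand: 2t^4 - 14t^3 - 68t^2 + 464t - 384


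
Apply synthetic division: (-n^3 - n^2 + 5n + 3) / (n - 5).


Synthetic division with c = 5. Coefficients: -1, -1, 5, 3
Bring down -1.
  -1 * 5 = -5; -5 - 1 = -6
  -6 * 5 = -30; -30 + 5 = -25
  -25 * 5 = -125; -125 + 3 = -122
Quotient: -n^2 - 6n - 25, Remainder: -122


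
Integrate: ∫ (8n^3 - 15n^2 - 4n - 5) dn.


Reverse power rule on each term:
  ∫ 8n^3 dn = 2n^4
  ∫ -15n^2 dn = -5n^3
  ∫ -4n dn = -2n^2
  ∫ -5 dn = -5n
F(n) = 2n^4 - 5n^3 - 2n^2 - 5n + C


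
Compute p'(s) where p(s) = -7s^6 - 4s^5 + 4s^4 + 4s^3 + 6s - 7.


Apply the power rule term by term:
  d/ds(-7s^6) = -42s^5
  d/ds(-4s^5) = -20s^4
  d/ds(4s^4) = 16s^3
  d/ds(4s^3) = 12s^2
  d/ds(6s) = 6
  d/ds(-7) = 0
p'(s) = -42s^5 - 20s^4 + 16s^3 + 12s^2 + 6


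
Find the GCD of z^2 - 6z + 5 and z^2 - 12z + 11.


Factor each:
  z^2 - 6z + 5 = (z - 1)(z - 5)
  z^2 - 12z + 11 = (z - 1)(z - 11)
Common monic factor: z - 1


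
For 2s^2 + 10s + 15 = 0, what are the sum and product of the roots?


For as^2+bs+c=0: sum = -b/a, product = c/a.
a=2, b=10, c=15
Sum = -(10)/2 = -5
Product = (15)/2 = 15/2


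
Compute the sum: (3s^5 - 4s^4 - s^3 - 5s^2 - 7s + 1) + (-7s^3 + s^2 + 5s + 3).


Align terms by degree and add:
  3s^5 - 4s^4 - s^3 - 5s^2 - 7s + 1
  -7s^3 + s^2 + 5s + 3
= 3s^5 - 4s^4 - 8s^3 - 4s^2 - 2s + 4


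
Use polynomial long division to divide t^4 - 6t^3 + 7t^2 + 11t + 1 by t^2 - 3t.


(t^4 - 6t^3 + 7t^2 + 11t + 1) / (t^2 - 3t)
Step 1: t^2 * (t^2 - 3t) = t^4 - 3t^3; subtract.
Step 2: -3t * (t^2 - 3t) = -3t^3 + 9t^2; subtract.
Step 3: -2 * (t^2 - 3t) = -2t^2 + 6t; subtract.
Quotient: t^2 - 3t - 2, Remainder: 5t + 1


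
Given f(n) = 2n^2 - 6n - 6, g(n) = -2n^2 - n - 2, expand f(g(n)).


Substitute g(n) into f:
f(g(n)) = 2*(-2n^2 - n - 2)^2 + (-6)*(-2n^2 - n - 2) + (-6)
(-2n^2 - n - 2)^2 = 4n^4 + 4n^3 + 9n^2 + 4n + 4
Expand and combine: 8n^4 + 8n^3 + 30n^2 + 14n + 14


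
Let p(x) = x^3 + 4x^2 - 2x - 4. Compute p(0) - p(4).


p(0) = -4
p(4) = 116
p(0) - p(4) = -4 - 116 = -120


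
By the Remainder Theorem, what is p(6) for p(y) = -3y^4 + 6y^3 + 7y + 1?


By the Remainder Theorem, the remainder equals p(6):
  -3*(6)^4 = -3888
  6*(6)^3 = 1296
  0*(6)^2 = 0
  7*(6)^1 = 42
  constant: 1
Sum: -3888 + 1296 + 0 + 42 + 1 = -2549


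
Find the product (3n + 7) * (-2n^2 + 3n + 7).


Distribute each term of the first polynomial:
  (3n)(-2n^2 + 3n + 7) = -6n^3 + 9n^2 + 21n
  (7)(-2n^2 + 3n + 7) = -14n^2 + 21n + 49
Sum: -6n^3 - 5n^2 + 42n + 49


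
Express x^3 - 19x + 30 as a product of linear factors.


Try integer roots (divisors of 30). x=2: p(2)=0.
Divide out (x - 2): quotient is x^2 + 2x - 15.
Factor the quadratic: (x - 3)(x + 5)
Result: (x - 2)(x - 3)(x + 5)


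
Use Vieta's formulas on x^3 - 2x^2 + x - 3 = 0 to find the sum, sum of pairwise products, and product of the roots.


Monic cubic x^3+bx^2+cx+d=0: sum=-b, pairwise sum=c, product=-d.
b=-2, c=1, d=-3
r1+r2+r3 = 2
r1r2+r1r3+r2r3 = 1
r1r2r3 = 3


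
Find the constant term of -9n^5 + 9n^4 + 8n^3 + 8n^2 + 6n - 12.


Read off the constant term: -12


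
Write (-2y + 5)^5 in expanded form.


Expand (-2y + 5)^5 by repeated multiplication:
  (-2y + 5)^2 = 4y^2 - 20y + 25
  (-2y + 5)^3 = -8y^3 + 60y^2 - 150y + 125
  (-2y + 5)^4 = 16y^4 - 160y^3 + 600y^2 - 1000y + 625
= -32y^5 + 400y^4 - 2000y^3 + 5000y^2 - 6250y + 3125


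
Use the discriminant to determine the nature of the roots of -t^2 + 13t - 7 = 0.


D = b^2 - 4ac = (13)^2 - 4(-1)(-7) = 169 - 28 = 141
Since D > 0: two distinct irrational roots


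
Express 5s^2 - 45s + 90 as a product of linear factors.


Roots satisfy r1 + r2 = -b/a = 9 and r1*r2 = c/a = 18.
So r1 = 6, r2 = 3.
5s^2 - 45s + 90 = 5(s - r1)(s - r2) = 5(s - 6)(s - 3)


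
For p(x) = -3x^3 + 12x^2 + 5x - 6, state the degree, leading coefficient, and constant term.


Highest power of x is 3, with coefficient -3. Constant term is -6.
Degree = 3, leading coefficient = -3, constant term = -6


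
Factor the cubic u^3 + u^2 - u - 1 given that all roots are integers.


Try integer roots (divisors of -1). u=1: p(1)=0.
Divide out (u - 1): quotient is u^2 + 2u + 1.
Factor the quadratic: (u + 1)(u + 1)
Result: (u - 1)(u + 1)(u + 1)


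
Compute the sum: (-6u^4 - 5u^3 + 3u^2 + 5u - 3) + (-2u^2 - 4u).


Align terms by degree and add:
  -6u^4 - 5u^3 + 3u^2 + 5u - 3
  -2u^2 - 4u
= -6u^4 - 5u^3 + u^2 + u - 3


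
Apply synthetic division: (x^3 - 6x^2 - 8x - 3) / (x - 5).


Synthetic division with c = 5. Coefficients: 1, -6, -8, -3
Bring down 1.
  1 * 5 = 5; 5 - 6 = -1
  -1 * 5 = -5; -5 - 8 = -13
  -13 * 5 = -65; -65 - 3 = -68
Quotient: x^2 - x - 13, Remainder: -68


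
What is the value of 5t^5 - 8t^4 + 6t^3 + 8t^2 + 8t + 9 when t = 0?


Using direct substitution:
  5 * (0)^5 = 0
  -8 * (0)^4 = 0
  6 * (0)^3 = 0
  8 * (0)^2 = 0
  8 * (0)^1 = 0
  constant: 9
Sum = 0 + 0 + 0 + 0 + 0 + 9 = 9


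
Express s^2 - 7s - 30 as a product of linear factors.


Roots satisfy r1 + r2 = -b/a = 7 and r1*r2 = c/a = -30.
So r1 = -3, r2 = 10.
s^2 - 7s - 30 = (s - r1)(s - r2) = (s + 3)(s - 10)


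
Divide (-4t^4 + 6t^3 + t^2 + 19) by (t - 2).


(-4t^4 + 6t^3 + t^2 + 19) / (t - 2)
Step 1: -4t^3 * (t - 2) = -4t^4 + 8t^3; subtract.
Step 2: -2t^2 * (t - 2) = -2t^3 + 4t^2; subtract.
Step 3: -3t * (t - 2) = -3t^2 + 6t; subtract.
Step 4: -6 * (t - 2) = -6t + 12; subtract.
Quotient: -4t^3 - 2t^2 - 3t - 6, Remainder: 7


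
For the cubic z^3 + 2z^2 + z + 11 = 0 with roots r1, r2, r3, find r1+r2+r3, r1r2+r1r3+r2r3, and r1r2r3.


Monic cubic z^3+bz^2+cz+d=0: sum=-b, pairwise sum=c, product=-d.
b=2, c=1, d=11
r1+r2+r3 = -2
r1r2+r1r3+r2r3 = 1
r1r2r3 = -11


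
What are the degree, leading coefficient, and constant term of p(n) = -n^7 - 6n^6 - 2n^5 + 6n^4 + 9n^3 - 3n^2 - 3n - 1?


Highest power of n is 7, with coefficient -1. Constant term is -1.
Degree = 7, leading coefficient = -1, constant term = -1


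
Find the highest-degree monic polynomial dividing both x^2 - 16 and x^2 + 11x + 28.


Factor each:
  x^2 - 16 = (x + 4)(x - 4)
  x^2 + 11x + 28 = (x + 4)(x + 7)
Common monic factor: x + 4


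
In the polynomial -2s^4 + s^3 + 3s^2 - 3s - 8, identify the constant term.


Read off the constant term: -8


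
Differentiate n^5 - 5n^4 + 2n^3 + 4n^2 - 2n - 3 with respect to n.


Apply the power rule term by term:
  d/dn(n^5) = 5n^4
  d/dn(-5n^4) = -20n^3
  d/dn(2n^3) = 6n^2
  d/dn(4n^2) = 8n
  d/dn(-2n) = -2
  d/dn(-3) = 0
p'(n) = 5n^4 - 20n^3 + 6n^2 + 8n - 2


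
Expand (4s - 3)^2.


Expand (4s - 3)^2 by repeated multiplication:
= 16s^2 - 24s + 9


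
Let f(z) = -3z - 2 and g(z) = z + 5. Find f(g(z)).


Substitute g(z) into f:
f(g(z)) = -3*(z + 5) + (-2)
Expand and combine: -3z - 17


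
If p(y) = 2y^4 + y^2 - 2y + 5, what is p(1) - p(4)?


p(1) = 6
p(4) = 525
p(1) - p(4) = 6 - 525 = -519


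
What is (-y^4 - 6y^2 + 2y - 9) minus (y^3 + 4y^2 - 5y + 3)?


Distribute the minus sign:
  (-y^4 - 6y^2 + 2y - 9)
- (y^3 + 4y^2 - 5y + 3)
Negate second polynomial: -y^3 - 4y^2 + 5y - 3
Add: -y^4 - y^3 - 10y^2 + 7y - 12


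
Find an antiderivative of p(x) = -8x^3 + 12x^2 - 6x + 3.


Reverse power rule on each term:
  ∫ -8x^3 dx = -2x^4
  ∫ 12x^2 dx = 4x^3
  ∫ -6x dx = -3x^2
  ∫ 3 dx = 3x
F(x) = -2x^4 + 4x^3 - 3x^2 + 3x + C


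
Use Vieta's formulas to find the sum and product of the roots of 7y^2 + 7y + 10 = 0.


For ay^2+by+c=0: sum = -b/a, product = c/a.
a=7, b=7, c=10
Sum = -(7)/7 = -1
Product = (10)/7 = 10/7


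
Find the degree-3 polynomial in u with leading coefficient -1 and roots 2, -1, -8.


p(u) = -(u - 2)(u + 1)(u + 8)
Expand: -u^3 - 7u^2 + 10u + 16


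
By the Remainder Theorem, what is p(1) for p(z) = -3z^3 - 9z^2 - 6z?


By the Remainder Theorem, the remainder equals p(1):
  -3*(1)^3 = -3
  -9*(1)^2 = -9
  -6*(1)^1 = -6
  constant: 0
Sum: -3 - 9 - 6 + 0 = -18


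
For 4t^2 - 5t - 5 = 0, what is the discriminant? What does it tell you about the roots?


D = b^2 - 4ac = (-5)^2 - 4(4)(-5) = 25 + 80 = 105
Since D > 0: two distinct irrational roots


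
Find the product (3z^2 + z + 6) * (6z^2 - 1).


Distribute each term of the first polynomial:
  (3z^2)(6z^2 - 1) = 18z^4 - 3z^2
  (z)(6z^2 - 1) = 6z^3 - z
  (6)(6z^2 - 1) = 36z^2 - 6
Sum: 18z^4 + 6z^3 + 33z^2 - z - 6


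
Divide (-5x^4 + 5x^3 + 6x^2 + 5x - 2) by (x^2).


(-5x^4 + 5x^3 + 6x^2 + 5x - 2) / (x^2)
Step 1: -5x^2 * (x^2) = -5x^4; subtract.
Step 2: 5x * (x^2) = 5x^3; subtract.
Step 3: 6 * (x^2) = 6x^2; subtract.
Quotient: -5x^2 + 5x + 6, Remainder: 5x - 2


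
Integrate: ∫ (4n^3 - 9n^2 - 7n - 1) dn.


Reverse power rule on each term:
  ∫ 4n^3 dn = n^4
  ∫ -9n^2 dn = -3n^3
  ∫ -7n dn = -(7/2)n^2
  ∫ -1 dn = -n
F(n) = n^4 - 3n^3 - (7/2)n^2 - n + C


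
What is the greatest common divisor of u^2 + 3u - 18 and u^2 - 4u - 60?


Factor each:
  u^2 + 3u - 18 = (u + 6)(u - 3)
  u^2 - 4u - 60 = (u + 6)(u - 10)
Common monic factor: u + 6


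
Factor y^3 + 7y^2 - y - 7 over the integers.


Try integer roots (divisors of -7). y=1: p(1)=0.
Divide out (y - 1): quotient is y^2 + 8y + 7.
Factor the quadratic: (y + 1)(y + 7)
Result: (y - 1)(y + 1)(y + 7)


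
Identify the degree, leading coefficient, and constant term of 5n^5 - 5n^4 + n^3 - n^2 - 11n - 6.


Highest power of n is 5, with coefficient 5. Constant term is -6.
Degree = 5, leading coefficient = 5, constant term = -6


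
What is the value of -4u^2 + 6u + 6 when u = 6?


Using direct substitution:
  -4 * (6)^2 = -144
  6 * (6)^1 = 36
  constant: 6
Sum = -144 + 36 + 6 = -102


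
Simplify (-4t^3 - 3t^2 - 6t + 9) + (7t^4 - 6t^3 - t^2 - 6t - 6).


Align terms by degree and add:
  -4t^3 - 3t^2 - 6t + 9
+ 7t^4 - 6t^3 - t^2 - 6t - 6
= 7t^4 - 10t^3 - 4t^2 - 12t + 3


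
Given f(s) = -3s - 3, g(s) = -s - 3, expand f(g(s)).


Substitute g(s) into f:
f(g(s)) = -3*(-s - 3) + (-3)
Expand and combine: 3s + 6


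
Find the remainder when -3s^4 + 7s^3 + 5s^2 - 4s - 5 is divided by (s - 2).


By the Remainder Theorem, the remainder equals p(2):
  -3*(2)^4 = -48
  7*(2)^3 = 56
  5*(2)^2 = 20
  -4*(2)^1 = -8
  constant: -5
Sum: -48 + 56 + 20 - 8 - 5 = 15


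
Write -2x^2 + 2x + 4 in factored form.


Roots satisfy r1 + r2 = -b/a = 1 and r1*r2 = c/a = -2.
So r1 = 2, r2 = -1.
-2x^2 + 2x + 4 = -2(x - r1)(x - r2) = -2(x - 2)(x + 1)


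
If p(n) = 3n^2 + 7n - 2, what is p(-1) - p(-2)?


p(-1) = -6
p(-2) = -4
p(-1) - p(-2) = -6 + 4 = -2


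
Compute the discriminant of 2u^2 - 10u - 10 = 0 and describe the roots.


D = b^2 - 4ac = (-10)^2 - 4(2)(-10) = 100 + 80 = 180
Since D > 0: two distinct irrational roots


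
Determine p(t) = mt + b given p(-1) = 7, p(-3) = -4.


p(t) = mt + b. Using p(-1)=7, p(-3)=-4:
m = (7 + 4)/(-1 + 3) = 11/2 = 11/2
b = 7 - m*(-1) = 7 + 11/2 = 25/2
p(t) = (11/2)t + (25/2)


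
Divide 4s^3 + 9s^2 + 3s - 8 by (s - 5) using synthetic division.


Synthetic division with c = 5. Coefficients: 4, 9, 3, -8
Bring down 4.
  4 * 5 = 20; 20 + 9 = 29
  29 * 5 = 145; 145 + 3 = 148
  148 * 5 = 740; 740 - 8 = 732
Quotient: 4s^2 + 29s + 148, Remainder: 732


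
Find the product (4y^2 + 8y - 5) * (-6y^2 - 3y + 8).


Distribute each term of the first polynomial:
  (4y^2)(-6y^2 - 3y + 8) = -24y^4 - 12y^3 + 32y^2
  (8y)(-6y^2 - 3y + 8) = -48y^3 - 24y^2 + 64y
  (-5)(-6y^2 - 3y + 8) = 30y^2 + 15y - 40
Sum: -24y^4 - 60y^3 + 38y^2 + 79y - 40


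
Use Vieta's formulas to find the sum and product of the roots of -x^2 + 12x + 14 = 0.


For ax^2+bx+c=0: sum = -b/a, product = c/a.
a=-1, b=12, c=14
Sum = -(12)/-1 = 12
Product = (14)/-1 = -14


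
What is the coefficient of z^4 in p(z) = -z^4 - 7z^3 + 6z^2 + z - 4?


Read off the coefficient of z^4: -1


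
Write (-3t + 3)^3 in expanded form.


Expand (-3t + 3)^3 by repeated multiplication:
  (-3t + 3)^2 = 9t^2 - 18t + 9
= -27t^3 + 81t^2 - 81t + 27


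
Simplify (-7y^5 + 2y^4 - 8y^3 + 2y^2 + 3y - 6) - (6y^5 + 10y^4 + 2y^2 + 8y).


Distribute the minus sign:
  (-7y^5 + 2y^4 - 8y^3 + 2y^2 + 3y - 6)
- (6y^5 + 10y^4 + 2y^2 + 8y)
Negate second polynomial: -6y^5 - 10y^4 - 2y^2 - 8y
Add: -13y^5 - 8y^4 - 8y^3 - 5y - 6


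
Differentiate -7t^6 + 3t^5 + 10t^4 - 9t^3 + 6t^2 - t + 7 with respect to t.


Apply the power rule term by term:
  d/dt(-7t^6) = -42t^5
  d/dt(3t^5) = 15t^4
  d/dt(10t^4) = 40t^3
  d/dt(-9t^3) = -27t^2
  d/dt(6t^2) = 12t
  d/dt(-t) = -1
  d/dt(7) = 0
p'(t) = -42t^5 + 15t^4 + 40t^3 - 27t^2 + 12t - 1


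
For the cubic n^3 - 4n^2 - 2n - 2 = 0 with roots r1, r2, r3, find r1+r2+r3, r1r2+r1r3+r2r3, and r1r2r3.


Monic cubic n^3+bn^2+cn+d=0: sum=-b, pairwise sum=c, product=-d.
b=-4, c=-2, d=-2
r1+r2+r3 = 4
r1r2+r1r3+r2r3 = -2
r1r2r3 = 2


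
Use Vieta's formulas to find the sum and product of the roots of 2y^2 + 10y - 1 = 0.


For ay^2+by+c=0: sum = -b/a, product = c/a.
a=2, b=10, c=-1
Sum = -(10)/2 = -5
Product = (-1)/2 = -1/2


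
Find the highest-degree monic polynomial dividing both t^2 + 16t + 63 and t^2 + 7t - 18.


Factor each:
  t^2 + 16t + 63 = (t + 9)(t + 7)
  t^2 + 7t - 18 = (t + 9)(t - 2)
Common monic factor: t + 9


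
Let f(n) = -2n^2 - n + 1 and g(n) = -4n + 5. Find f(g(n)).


Substitute g(n) into f:
f(g(n)) = -2*(-4n + 5)^2 + (-1)*(-4n + 5) + 1
(-4n + 5)^2 = 16n^2 - 40n + 25
Expand and combine: -32n^2 + 84n - 54


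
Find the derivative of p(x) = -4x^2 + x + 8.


Apply the power rule term by term:
  d/dx(-4x^2) = -8x
  d/dx(x) = 1
  d/dx(8) = 0
p'(x) = -8x + 1


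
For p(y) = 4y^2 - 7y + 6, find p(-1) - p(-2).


p(-1) = 17
p(-2) = 36
p(-1) - p(-2) = 17 - 36 = -19


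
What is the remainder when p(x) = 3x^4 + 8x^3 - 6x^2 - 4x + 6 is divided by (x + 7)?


By the Remainder Theorem, the remainder equals p(-7):
  3*(-7)^4 = 7203
  8*(-7)^3 = -2744
  -6*(-7)^2 = -294
  -4*(-7)^1 = 28
  constant: 6
Sum: 7203 - 2744 - 294 + 28 + 6 = 4199


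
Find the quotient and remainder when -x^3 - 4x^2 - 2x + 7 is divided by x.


(-x^3 - 4x^2 - 2x + 7) / (x)
Step 1: -x^2 * (x) = -x^3; subtract.
Step 2: -4x * (x) = -4x^2; subtract.
Step 3: -2 * (x) = -2x; subtract.
Quotient: -x^2 - 4x - 2, Remainder: 7


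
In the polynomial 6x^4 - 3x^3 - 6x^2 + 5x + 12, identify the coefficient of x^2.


Read off the coefficient of x^2: -6


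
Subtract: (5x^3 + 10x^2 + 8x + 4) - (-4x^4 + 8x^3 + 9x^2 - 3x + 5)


Distribute the minus sign:
  (5x^3 + 10x^2 + 8x + 4)
- (-4x^4 + 8x^3 + 9x^2 - 3x + 5)
Negate second polynomial: 4x^4 - 8x^3 - 9x^2 + 3x - 5
Add: 4x^4 - 3x^3 + x^2 + 11x - 1


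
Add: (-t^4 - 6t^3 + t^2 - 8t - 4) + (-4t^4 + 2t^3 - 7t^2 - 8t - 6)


Align terms by degree and add:
  -t^4 - 6t^3 + t^2 - 8t - 4
  -4t^4 + 2t^3 - 7t^2 - 8t - 6
= -5t^4 - 4t^3 - 6t^2 - 16t - 10


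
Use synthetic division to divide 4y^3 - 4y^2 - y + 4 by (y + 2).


Synthetic division with c = -2. Coefficients: 4, -4, -1, 4
Bring down 4.
  4 * -2 = -8; -8 - 4 = -12
  -12 * -2 = 24; 24 - 1 = 23
  23 * -2 = -46; -46 + 4 = -42
Quotient: 4y^2 - 12y + 23, Remainder: -42


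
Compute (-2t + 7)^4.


Expand (-2t + 7)^4 by repeated multiplication:
  (-2t + 7)^2 = 4t^2 - 28t + 49
  (-2t + 7)^3 = -8t^3 + 84t^2 - 294t + 343
= 16t^4 - 224t^3 + 1176t^2 - 2744t + 2401


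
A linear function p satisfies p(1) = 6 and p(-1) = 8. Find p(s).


p(s) = ms + b. Using p(1)=6, p(-1)=8:
m = (6 - 8)/(1 + 1) = -2/2 = -1
b = 6 - m*(1) = 6 + 1 = 7
p(s) = -s + 7


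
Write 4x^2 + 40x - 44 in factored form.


Roots satisfy r1 + r2 = -b/a = -10 and r1*r2 = c/a = -11.
So r1 = -11, r2 = 1.
4x^2 + 40x - 44 = 4(x - r1)(x - r2) = 4(x + 11)(x - 1)


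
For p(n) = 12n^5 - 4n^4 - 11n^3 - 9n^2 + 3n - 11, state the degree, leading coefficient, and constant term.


Highest power of n is 5, with coefficient 12. Constant term is -11.
Degree = 5, leading coefficient = 12, constant term = -11


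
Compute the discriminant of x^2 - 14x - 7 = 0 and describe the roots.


D = b^2 - 4ac = (-14)^2 - 4(1)(-7) = 196 + 28 = 224
Since D > 0: two distinct irrational roots


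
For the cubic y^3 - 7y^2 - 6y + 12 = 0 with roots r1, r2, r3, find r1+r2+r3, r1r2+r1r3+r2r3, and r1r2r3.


Monic cubic y^3+by^2+cy+d=0: sum=-b, pairwise sum=c, product=-d.
b=-7, c=-6, d=12
r1+r2+r3 = 7
r1r2+r1r3+r2r3 = -6
r1r2r3 = -12


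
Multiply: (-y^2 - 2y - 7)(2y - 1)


Distribute each term of the first polynomial:
  (-y^2)(2y - 1) = -2y^3 + y^2
  (-2y)(2y - 1) = -4y^2 + 2y
  (-7)(2y - 1) = -14y + 7
Sum: -2y^3 - 3y^2 - 12y + 7


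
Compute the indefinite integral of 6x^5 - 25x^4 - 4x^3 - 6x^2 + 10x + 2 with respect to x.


Reverse power rule on each term:
  ∫ 6x^5 dx = x^6
  ∫ -25x^4 dx = -5x^5
  ∫ -4x^3 dx = -x^4
  ∫ -6x^2 dx = -2x^3
  ∫ 10x dx = 5x^2
  ∫ 2 dx = 2x
F(x) = x^6 - 5x^5 - x^4 - 2x^3 + 5x^2 + 2x + C


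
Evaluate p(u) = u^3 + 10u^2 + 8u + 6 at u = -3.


Using direct substitution:
  1 * (-3)^3 = -27
  10 * (-3)^2 = 90
  8 * (-3)^1 = -24
  constant: 6
Sum = -27 + 90 - 24 + 6 = 45


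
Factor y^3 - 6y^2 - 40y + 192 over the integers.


Try integer roots (divisors of 192). y=8: p(8)=0.
Divide out (y - 8): quotient is y^2 + 2y - 24.
Factor the quadratic: (y + 6)(y - 4)
Result: (y - 8)(y + 6)(y - 4)


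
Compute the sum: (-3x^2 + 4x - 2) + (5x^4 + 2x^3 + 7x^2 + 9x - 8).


Align terms by degree and add:
  -3x^2 + 4x - 2
+ 5x^4 + 2x^3 + 7x^2 + 9x - 8
= 5x^4 + 2x^3 + 4x^2 + 13x - 10


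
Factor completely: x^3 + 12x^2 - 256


Try integer roots (divisors of -256). x=-8: p(-8)=0.
Divide out (x + 8): quotient is x^2 + 4x - 32.
Factor the quadratic: (x - 4)(x + 8)
Result: (x + 8)(x - 4)(x + 8)


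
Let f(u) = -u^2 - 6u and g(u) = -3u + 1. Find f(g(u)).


Substitute g(u) into f:
f(g(u)) = -1*(-3u + 1)^2 + (-6)*(-3u + 1)
(-3u + 1)^2 = 9u^2 - 6u + 1
Expand and combine: -9u^2 + 24u - 7


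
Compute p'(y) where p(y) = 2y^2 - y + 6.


Apply the power rule term by term:
  d/dy(2y^2) = 4y
  d/dy(-y) = -1
  d/dy(6) = 0
p'(y) = 4y - 1


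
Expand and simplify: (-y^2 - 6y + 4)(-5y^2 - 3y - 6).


Distribute each term of the first polynomial:
  (-y^2)(-5y^2 - 3y - 6) = 5y^4 + 3y^3 + 6y^2
  (-6y)(-5y^2 - 3y - 6) = 30y^3 + 18y^2 + 36y
  (4)(-5y^2 - 3y - 6) = -20y^2 - 12y - 24
Sum: 5y^4 + 33y^3 + 4y^2 + 24y - 24


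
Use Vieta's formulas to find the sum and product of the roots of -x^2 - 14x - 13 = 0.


For ax^2+bx+c=0: sum = -b/a, product = c/a.
a=-1, b=-14, c=-13
Sum = -(-14)/-1 = -14
Product = (-13)/-1 = 13


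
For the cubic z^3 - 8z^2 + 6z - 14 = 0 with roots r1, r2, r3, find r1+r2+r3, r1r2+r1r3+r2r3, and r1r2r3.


Monic cubic z^3+bz^2+cz+d=0: sum=-b, pairwise sum=c, product=-d.
b=-8, c=6, d=-14
r1+r2+r3 = 8
r1r2+r1r3+r2r3 = 6
r1r2r3 = 14


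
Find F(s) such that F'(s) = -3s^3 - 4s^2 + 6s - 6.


Reverse power rule on each term:
  ∫ -3s^3 ds = -(3/4)s^4
  ∫ -4s^2 ds = -(4/3)s^3
  ∫ 6s ds = 3s^2
  ∫ -6 ds = -6s
F(s) = -(3/4)s^4 - (4/3)s^3 + 3s^2 - 6s + C


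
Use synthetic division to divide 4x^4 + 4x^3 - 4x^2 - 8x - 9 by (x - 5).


Synthetic division with c = 5. Coefficients: 4, 4, -4, -8, -9
Bring down 4.
  4 * 5 = 20; 20 + 4 = 24
  24 * 5 = 120; 120 - 4 = 116
  116 * 5 = 580; 580 - 8 = 572
  572 * 5 = 2860; 2860 - 9 = 2851
Quotient: 4x^3 + 24x^2 + 116x + 572, Remainder: 2851


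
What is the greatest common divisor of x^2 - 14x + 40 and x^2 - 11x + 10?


Factor each:
  x^2 - 14x + 40 = (x - 10)(x - 4)
  x^2 - 11x + 10 = (x - 10)(x - 1)
Common monic factor: x - 10


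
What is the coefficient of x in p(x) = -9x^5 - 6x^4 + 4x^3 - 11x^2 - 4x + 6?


Read off the coefficient of x: -4


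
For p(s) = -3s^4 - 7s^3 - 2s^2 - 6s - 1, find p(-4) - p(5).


p(-4) = -329
p(5) = -2831
p(-4) - p(5) = -329 + 2831 = 2502


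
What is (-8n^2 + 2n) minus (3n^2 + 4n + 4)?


Distribute the minus sign:
  (-8n^2 + 2n)
- (3n^2 + 4n + 4)
Negate second polynomial: -3n^2 - 4n - 4
Add: -11n^2 - 2n - 4


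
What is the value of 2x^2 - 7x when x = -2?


Using direct substitution:
  2 * (-2)^2 = 8
  -7 * (-2)^1 = 14
  constant: 0
Sum = 8 + 14 + 0 = 22


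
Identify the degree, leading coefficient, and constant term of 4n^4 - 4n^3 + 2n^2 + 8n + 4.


Highest power of n is 4, with coefficient 4. Constant term is 4.
Degree = 4, leading coefficient = 4, constant term = 4


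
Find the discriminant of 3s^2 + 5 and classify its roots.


D = b^2 - 4ac = (0)^2 - 4(3)(5) = 0 - 60 = -60
Since D < 0: two complex conjugate roots (no real roots)


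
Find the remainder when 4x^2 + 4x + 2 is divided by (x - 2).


By the Remainder Theorem, the remainder equals p(2):
  4*(2)^2 = 16
  4*(2)^1 = 8
  constant: 2
Sum: 16 + 8 + 2 = 26


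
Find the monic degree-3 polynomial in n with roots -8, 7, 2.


p(n) = (n + 8)(n - 7)(n - 2)
Expand: n^3 - n^2 - 58n + 112


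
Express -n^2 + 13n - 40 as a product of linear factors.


Roots satisfy r1 + r2 = -b/a = 13 and r1*r2 = c/a = 40.
So r1 = 8, r2 = 5.
-n^2 + 13n - 40 = -(n - r1)(n - r2) = -(n - 8)(n - 5)


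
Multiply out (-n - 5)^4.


Expand (-n - 5)^4 by repeated multiplication:
  (-n - 5)^2 = n^2 + 10n + 25
  (-n - 5)^3 = -n^3 - 15n^2 - 75n - 125
= n^4 + 20n^3 + 150n^2 + 500n + 625
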